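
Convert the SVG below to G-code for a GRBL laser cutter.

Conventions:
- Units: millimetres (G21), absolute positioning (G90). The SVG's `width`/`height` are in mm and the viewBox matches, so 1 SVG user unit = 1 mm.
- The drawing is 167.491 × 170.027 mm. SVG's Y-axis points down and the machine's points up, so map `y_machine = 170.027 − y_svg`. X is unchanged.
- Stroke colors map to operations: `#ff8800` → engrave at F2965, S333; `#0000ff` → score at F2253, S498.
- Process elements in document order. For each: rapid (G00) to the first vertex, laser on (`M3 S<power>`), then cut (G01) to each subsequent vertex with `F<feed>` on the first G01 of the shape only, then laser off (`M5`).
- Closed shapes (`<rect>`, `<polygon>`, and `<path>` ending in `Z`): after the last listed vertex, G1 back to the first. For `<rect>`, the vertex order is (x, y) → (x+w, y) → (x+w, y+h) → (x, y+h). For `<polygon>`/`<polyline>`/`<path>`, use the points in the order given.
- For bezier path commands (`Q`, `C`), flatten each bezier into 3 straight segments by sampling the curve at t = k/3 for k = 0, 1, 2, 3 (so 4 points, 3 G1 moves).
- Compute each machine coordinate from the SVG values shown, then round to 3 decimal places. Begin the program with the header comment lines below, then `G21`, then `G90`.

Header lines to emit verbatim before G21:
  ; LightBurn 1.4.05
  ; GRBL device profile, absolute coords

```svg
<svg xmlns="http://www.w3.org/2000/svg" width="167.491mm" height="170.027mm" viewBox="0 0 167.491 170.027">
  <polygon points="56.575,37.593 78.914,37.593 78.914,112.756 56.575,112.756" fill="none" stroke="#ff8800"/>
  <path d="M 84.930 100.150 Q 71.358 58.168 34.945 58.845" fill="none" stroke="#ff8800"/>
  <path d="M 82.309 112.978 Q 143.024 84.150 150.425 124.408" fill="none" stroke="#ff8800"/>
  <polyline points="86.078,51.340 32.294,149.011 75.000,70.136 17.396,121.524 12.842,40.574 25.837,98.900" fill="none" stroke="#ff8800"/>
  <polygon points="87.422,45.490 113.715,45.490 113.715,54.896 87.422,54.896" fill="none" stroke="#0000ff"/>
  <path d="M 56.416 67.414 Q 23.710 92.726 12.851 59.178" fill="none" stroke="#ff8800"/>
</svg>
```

1 u = 1 mm; y_m = 170.027 − y.

[1] `<polygon>` rectangle, #ff8800→engrave S333 F2965: (56.575,132.434) → (78.914,132.434) → (78.914,57.271) → (56.575,57.271) → (56.575,132.434) (closed)

[2] `<path>` quadratic bezier, #ff8800→engrave S333 F2965: (84.930,69.877) → (73.344,93.125) → (56.682,106.893) → (34.945,111.182)

[3] `<path>` quadratic bezier, #ff8800→engrave S333 F2965: (82.309,57.049) → (116.862,68.591) → (139.567,64.781) → (150.425,45.619)

[4] `<polyline>` open polyline, #ff8800→engrave S333 F2965: (86.078,118.687) → (32.294,21.016) → (75.000,99.891) → (17.396,48.503) → (12.842,129.453) → (25.837,71.127)

[5] `<polygon>` rectangle, #0000ff→score S498 F2253: (87.422,124.537) → (113.715,124.537) → (113.715,115.131) → (87.422,115.131) → (87.422,124.537) (closed)

[6] `<path>` quadratic bezier, #ff8800→engrave S333 F2965: (56.416,102.613) → (37.039,92.278) → (22.518,95.024) → (12.851,110.849)

; LightBurn 1.4.05
; GRBL device profile, absolute coords
G21
G90
G00 X56.575 Y132.434
M3 S333
G01 X78.914 Y132.434 F2965
G01 X78.914 Y57.271
G01 X56.575 Y57.271
G01 X56.575 Y132.434
M5
G00 X84.930 Y69.877
M3 S333
G01 X73.344 Y93.125 F2965
G01 X56.682 Y106.893
G01 X34.945 Y111.182
M5
G00 X82.309 Y57.049
M3 S333
G01 X116.862 Y68.591 F2965
G01 X139.567 Y64.781
G01 X150.425 Y45.619
M5
G00 X86.078 Y118.687
M3 S333
G01 X32.294 Y21.016 F2965
G01 X75.000 Y99.891
G01 X17.396 Y48.503
G01 X12.842 Y129.453
G01 X25.837 Y71.127
M5
G00 X87.422 Y124.537
M3 S498
G01 X113.715 Y124.537 F2253
G01 X113.715 Y115.131
G01 X87.422 Y115.131
G01 X87.422 Y124.537
M5
G00 X56.416 Y102.613
M3 S333
G01 X37.039 Y92.278 F2965
G01 X22.518 Y95.024
G01 X12.851 Y110.849
M5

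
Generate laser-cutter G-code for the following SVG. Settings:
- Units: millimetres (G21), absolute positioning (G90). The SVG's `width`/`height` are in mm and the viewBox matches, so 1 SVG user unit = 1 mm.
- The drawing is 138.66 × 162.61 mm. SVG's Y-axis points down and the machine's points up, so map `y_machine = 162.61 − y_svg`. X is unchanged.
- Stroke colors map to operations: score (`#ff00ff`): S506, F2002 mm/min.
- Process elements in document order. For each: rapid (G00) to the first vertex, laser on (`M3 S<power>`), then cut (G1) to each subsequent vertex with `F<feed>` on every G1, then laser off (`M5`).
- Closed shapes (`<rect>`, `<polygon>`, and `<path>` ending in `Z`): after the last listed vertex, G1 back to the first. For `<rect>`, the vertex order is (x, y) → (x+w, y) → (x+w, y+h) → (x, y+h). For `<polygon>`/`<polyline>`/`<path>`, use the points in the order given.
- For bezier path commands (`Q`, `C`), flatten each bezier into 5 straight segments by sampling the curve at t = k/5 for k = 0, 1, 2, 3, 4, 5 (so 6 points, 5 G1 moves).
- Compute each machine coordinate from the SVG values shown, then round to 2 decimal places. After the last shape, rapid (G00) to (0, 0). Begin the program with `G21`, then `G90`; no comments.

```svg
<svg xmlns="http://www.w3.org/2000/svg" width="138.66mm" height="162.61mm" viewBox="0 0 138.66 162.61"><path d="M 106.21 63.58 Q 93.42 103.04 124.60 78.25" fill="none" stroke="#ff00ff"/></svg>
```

1 u = 1 mm; y_m = 162.61 − y.

[1] `<path>` quadratic bezier, #ff00ff→score S506 F2002: (106.21,99.03) → (102.85,85.82) → (103.01,77.74) → (106.69,74.81) → (113.89,77.01) → (124.60,84.36)

G21
G90
G00 X106.21 Y99.03
M3 S506
G1 X102.85 Y85.82 F2002
G1 X103.01 Y77.74 F2002
G1 X106.69 Y74.81 F2002
G1 X113.89 Y77.01 F2002
G1 X124.60 Y84.36 F2002
M5
G00 X0.00 Y0.00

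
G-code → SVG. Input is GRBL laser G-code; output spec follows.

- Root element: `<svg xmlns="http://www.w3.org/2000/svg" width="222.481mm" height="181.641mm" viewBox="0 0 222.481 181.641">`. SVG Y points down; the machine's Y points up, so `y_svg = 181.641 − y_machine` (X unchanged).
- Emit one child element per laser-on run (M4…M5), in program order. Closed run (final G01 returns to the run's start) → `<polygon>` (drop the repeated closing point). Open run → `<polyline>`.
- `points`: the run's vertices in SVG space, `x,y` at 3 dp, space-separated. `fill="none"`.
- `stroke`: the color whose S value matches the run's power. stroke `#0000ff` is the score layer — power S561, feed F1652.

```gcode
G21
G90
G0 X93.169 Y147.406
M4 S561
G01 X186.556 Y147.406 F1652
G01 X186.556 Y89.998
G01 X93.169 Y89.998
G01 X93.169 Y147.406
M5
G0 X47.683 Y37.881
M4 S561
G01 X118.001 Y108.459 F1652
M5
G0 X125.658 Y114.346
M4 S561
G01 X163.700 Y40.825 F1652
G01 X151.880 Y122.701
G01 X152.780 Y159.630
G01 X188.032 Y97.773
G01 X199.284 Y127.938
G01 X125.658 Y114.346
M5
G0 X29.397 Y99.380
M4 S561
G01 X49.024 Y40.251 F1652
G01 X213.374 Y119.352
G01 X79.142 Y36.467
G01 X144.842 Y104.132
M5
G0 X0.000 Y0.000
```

Each laser-on run becomes one SVG element. Flip Y back into SVG space with y_svg = 181.641 − y_machine. Every run uses S561, so all elements get stroke `#0000ff` (score).

Run 1: The run returns to its start, so emit a `<polygon>` with points (Y-flipped): 93.169,34.235 186.556,34.235 186.556,91.643 93.169,91.643.

Run 2: The run is open, so emit a `<polyline>` with points (Y-flipped): 47.683,143.760 118.001,73.182.

Run 3: The run returns to its start, so emit a `<polygon>` with points (Y-flipped): 125.658,67.295 163.700,140.816 151.880,58.940 152.780,22.011 188.032,83.868 199.284,53.703.

Run 4: The run is open, so emit a `<polyline>` with points (Y-flipped): 29.397,82.261 49.024,141.390 213.374,62.289 79.142,145.174 144.842,77.509.

<svg xmlns="http://www.w3.org/2000/svg" width="222.481mm" height="181.641mm" viewBox="0 0 222.481 181.641">
  <polygon points="93.169,34.235 186.556,34.235 186.556,91.643 93.169,91.643" fill="none" stroke="#0000ff"/>
  <polyline points="47.683,143.760 118.001,73.182" fill="none" stroke="#0000ff"/>
  <polygon points="125.658,67.295 163.700,140.816 151.880,58.940 152.780,22.011 188.032,83.868 199.284,53.703" fill="none" stroke="#0000ff"/>
  <polyline points="29.397,82.261 49.024,141.390 213.374,62.289 79.142,145.174 144.842,77.509" fill="none" stroke="#0000ff"/>
</svg>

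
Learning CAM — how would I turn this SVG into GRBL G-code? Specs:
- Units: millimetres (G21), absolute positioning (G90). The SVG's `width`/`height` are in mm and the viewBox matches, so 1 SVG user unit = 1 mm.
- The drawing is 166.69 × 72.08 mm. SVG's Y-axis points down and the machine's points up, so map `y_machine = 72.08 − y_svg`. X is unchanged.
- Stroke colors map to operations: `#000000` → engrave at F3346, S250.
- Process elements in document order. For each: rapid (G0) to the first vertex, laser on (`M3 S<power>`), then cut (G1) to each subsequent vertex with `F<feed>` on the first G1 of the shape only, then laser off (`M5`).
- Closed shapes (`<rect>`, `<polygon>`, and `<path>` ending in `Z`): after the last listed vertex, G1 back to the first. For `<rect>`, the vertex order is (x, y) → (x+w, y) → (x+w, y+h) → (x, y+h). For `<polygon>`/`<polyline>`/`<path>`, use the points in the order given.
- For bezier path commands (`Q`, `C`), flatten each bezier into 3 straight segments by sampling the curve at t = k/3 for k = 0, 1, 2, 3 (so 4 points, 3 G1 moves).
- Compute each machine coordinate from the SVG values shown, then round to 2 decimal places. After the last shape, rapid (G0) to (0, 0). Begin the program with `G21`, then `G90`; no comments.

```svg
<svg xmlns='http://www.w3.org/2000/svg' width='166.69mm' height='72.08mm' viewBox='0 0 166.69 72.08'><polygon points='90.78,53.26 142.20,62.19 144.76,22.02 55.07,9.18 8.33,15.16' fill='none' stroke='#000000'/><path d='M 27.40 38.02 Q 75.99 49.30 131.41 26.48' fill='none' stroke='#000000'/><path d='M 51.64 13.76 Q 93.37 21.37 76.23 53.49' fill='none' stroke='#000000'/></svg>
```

1 u = 1 mm; y_m = 72.08 − y.

[1] `<polygon>` closed polygon, #000000→engrave S250 F3346: (90.78,18.82) → (142.20,9.89) → (144.76,50.06) → (55.07,62.90) → (8.33,56.92) → (90.78,18.82) (closed)

[2] `<path>` quadratic bezier, #000000→engrave S250 F3346: (27.40,34.06) → (60.55,30.33) → (95.22,34.18) → (131.41,45.60)

[3] `<path>` quadratic bezier, #000000→engrave S250 F3346: (51.64,58.32) → (72.92,50.52) → (81.12,37.28) → (76.23,18.59)

G21
G90
G0 X90.78 Y18.82
M3 S250
G1 X142.20 Y9.89 F3346
G1 X144.76 Y50.06
G1 X55.07 Y62.90
G1 X8.33 Y56.92
G1 X90.78 Y18.82
M5
G0 X27.40 Y34.06
M3 S250
G1 X60.55 Y30.33 F3346
G1 X95.22 Y34.18
G1 X131.41 Y45.60
M5
G0 X51.64 Y58.32
M3 S250
G1 X72.92 Y50.52 F3346
G1 X81.12 Y37.28
G1 X76.23 Y18.59
M5
G0 X0.00 Y0.00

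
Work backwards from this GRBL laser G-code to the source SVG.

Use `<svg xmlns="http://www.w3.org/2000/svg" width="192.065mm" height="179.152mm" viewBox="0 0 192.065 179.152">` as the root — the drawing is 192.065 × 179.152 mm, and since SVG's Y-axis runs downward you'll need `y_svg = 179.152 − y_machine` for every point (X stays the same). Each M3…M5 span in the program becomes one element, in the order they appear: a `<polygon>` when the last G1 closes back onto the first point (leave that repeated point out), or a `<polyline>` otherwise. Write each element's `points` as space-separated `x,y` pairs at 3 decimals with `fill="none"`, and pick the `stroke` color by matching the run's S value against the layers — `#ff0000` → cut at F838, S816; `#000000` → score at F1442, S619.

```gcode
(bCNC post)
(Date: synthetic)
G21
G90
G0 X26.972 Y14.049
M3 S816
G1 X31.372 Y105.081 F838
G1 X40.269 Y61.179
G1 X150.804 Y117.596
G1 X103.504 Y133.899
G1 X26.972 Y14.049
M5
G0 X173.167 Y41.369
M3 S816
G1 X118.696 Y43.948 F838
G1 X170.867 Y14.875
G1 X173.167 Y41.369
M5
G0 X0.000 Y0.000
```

<svg xmlns="http://www.w3.org/2000/svg" width="192.065mm" height="179.152mm" viewBox="0 0 192.065 179.152">
  <polygon points="26.972,165.103 31.372,74.071 40.269,117.973 150.804,61.556 103.504,45.253" fill="none" stroke="#ff0000"/>
  <polygon points="173.167,137.783 118.696,135.204 170.867,164.277" fill="none" stroke="#ff0000"/>
</svg>

y_svg = 179.152 − y_m. Every run uses S816, so all elements get stroke `#ff0000` (cut).

[1] closed run; points: 26.972,165.103 31.372,74.071 40.269,117.973 150.804,61.556 103.504,45.253

[2] closed run; points: 173.167,137.783 118.696,135.204 170.867,164.277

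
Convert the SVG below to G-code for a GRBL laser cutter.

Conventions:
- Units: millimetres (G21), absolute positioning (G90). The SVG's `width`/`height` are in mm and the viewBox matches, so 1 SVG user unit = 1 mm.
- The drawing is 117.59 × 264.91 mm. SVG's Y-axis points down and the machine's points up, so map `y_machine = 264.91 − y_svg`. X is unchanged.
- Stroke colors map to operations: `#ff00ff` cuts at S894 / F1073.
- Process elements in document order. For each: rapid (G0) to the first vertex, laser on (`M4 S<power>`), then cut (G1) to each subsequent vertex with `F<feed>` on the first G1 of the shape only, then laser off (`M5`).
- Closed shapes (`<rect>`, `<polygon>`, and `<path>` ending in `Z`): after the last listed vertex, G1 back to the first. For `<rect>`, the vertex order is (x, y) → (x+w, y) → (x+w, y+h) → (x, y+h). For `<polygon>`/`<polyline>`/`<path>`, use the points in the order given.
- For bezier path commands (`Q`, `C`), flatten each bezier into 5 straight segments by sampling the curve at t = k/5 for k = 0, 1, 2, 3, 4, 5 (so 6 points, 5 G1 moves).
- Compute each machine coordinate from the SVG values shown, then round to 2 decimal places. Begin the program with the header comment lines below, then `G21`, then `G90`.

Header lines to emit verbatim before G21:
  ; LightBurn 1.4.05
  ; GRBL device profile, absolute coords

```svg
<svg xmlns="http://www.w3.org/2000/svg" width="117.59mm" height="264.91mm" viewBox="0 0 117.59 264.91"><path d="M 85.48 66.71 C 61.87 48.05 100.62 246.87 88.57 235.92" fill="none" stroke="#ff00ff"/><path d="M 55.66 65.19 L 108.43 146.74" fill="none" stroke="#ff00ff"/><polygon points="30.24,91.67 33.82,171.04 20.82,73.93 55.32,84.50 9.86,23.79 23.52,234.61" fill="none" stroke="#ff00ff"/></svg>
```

; LightBurn 1.4.05
; GRBL device profile, absolute coords
G21
G90
G0 X85.48 Y198.20
M4 S894
G1 X77.89 Y186.72 F1073
G1 X79.84 Y143.55
G1 X85.89 Y89.20
G1 X90.61 Y44.17
G1 X88.57 Y28.99
M5
G0 X55.66 Y199.72
M4 S894
G1 X108.43 Y118.17 F1073
M5
G0 X30.24 Y173.24
M4 S894
G1 X33.82 Y93.87 F1073
G1 X20.82 Y190.98
G1 X55.32 Y180.41
G1 X9.86 Y241.12
G1 X23.52 Y30.30
G1 X30.24 Y173.24
M5

Since the viewBox matches the mm dimensions, user units are millimetres directly. The only transform is the Y-flip y_m = 264.91 − y_svg.

Shape 1 is a cubic bezier drawn with `<path>`. Its stroke #ff00ff means cut at S894, F1073. After flipping Y the toolpath is (85.48,198.20) → (77.89,186.72) → (79.84,143.55) → (85.89,89.20) → (90.61,44.17) → (88.57,28.99).

Shape 2 is a line segment drawn with `<path>`. Its stroke #ff00ff means cut at S894, F1073. After flipping Y the toolpath is (55.66,199.72) → (108.43,118.17).

Shape 3 is a closed polygon drawn with `<polygon>`. Its stroke #ff00ff means cut at S894, F1073. After flipping Y the toolpath is (30.24,173.24) → (33.82,93.87) → (20.82,190.98) → (55.32,180.41) → (9.86,241.12) → (23.52,30.30) → (30.24,173.24), returning to the start.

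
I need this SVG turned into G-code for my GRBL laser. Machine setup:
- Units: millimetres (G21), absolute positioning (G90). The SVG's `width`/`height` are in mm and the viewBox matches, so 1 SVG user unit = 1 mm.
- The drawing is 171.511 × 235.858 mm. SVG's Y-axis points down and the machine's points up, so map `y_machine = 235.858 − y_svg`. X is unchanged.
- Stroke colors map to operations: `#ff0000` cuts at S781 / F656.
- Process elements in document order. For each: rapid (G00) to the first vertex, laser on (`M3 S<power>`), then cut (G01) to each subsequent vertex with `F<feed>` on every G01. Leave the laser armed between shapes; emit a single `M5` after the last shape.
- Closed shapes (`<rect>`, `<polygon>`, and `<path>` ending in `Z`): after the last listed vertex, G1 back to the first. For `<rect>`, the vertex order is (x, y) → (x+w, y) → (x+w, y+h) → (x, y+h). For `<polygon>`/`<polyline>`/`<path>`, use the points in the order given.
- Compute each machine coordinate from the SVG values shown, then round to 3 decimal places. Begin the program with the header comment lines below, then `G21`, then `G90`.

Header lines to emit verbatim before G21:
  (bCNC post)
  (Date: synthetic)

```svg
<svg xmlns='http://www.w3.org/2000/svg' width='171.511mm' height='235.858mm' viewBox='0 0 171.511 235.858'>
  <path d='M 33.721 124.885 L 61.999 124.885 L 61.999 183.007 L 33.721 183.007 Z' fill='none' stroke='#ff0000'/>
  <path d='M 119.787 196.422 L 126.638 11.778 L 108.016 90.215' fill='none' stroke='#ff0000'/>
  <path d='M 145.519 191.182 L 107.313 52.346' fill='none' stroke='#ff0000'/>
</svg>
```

Since the viewBox matches the mm dimensions, user units are millimetres directly. The only transform is the Y-flip y_m = 235.858 − y_svg.

Shape 1 is a rectangle drawn with `<path>`. Its stroke #ff0000 means cut at S781, F656. After flipping Y the toolpath is (33.721,110.973) → (61.999,110.973) → (61.999,52.851) → (33.721,52.851) → (33.721,110.973), returning to the start.

Shape 2 is a open polyline drawn with `<path>`. Its stroke #ff0000 means cut at S781, F656. After flipping Y the toolpath is (119.787,39.436) → (126.638,224.080) → (108.016,145.643).

Shape 3 is a line segment drawn with `<path>`. Its stroke #ff0000 means cut at S781, F656. After flipping Y the toolpath is (145.519,44.676) → (107.313,183.512).

(bCNC post)
(Date: synthetic)
G21
G90
G00 X33.721 Y110.973
M3 S781
G01 X61.999 Y110.973 F656
G01 X61.999 Y52.851 F656
G01 X33.721 Y52.851 F656
G01 X33.721 Y110.973 F656
G00 X119.787 Y39.436
M3 S781
G01 X126.638 Y224.080 F656
G01 X108.016 Y145.643 F656
G00 X145.519 Y44.676
M3 S781
G01 X107.313 Y183.512 F656
M5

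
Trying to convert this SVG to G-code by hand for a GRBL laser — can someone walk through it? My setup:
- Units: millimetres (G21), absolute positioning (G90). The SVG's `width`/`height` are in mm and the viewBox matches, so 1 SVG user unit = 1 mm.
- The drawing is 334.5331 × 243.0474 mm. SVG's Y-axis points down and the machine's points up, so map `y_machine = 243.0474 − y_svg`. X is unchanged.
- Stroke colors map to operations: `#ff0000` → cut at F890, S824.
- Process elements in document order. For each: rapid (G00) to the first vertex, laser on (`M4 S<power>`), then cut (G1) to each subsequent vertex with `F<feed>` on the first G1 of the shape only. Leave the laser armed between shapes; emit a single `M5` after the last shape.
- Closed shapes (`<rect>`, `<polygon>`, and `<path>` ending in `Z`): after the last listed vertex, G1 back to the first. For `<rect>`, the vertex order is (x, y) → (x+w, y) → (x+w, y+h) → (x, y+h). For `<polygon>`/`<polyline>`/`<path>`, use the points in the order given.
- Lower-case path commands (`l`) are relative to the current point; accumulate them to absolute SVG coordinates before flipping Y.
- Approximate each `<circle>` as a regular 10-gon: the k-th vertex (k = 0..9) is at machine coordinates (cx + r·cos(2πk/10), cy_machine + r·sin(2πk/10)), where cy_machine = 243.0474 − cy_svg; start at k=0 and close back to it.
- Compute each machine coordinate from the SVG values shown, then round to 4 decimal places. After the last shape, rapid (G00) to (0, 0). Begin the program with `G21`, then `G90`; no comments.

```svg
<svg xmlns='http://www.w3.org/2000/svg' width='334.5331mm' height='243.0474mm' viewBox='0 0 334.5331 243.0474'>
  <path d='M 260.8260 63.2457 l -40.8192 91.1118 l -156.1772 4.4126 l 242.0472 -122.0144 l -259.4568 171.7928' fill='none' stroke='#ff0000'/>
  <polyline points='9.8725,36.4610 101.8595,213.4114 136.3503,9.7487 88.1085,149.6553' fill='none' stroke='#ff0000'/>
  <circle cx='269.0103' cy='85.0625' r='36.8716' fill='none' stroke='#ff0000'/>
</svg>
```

viewBox `0 0 334.5331 243.0474` with mm width/height → 1 unit = 1 mm. Flip: y_m = 243.0474 − y_svg.

**Shape 1** — `<path>` open polyline, stroke `#ff0000` → cut (S824, F890). Machine vertices: (260.8260,179.8017) → (220.0068,88.6899) → (63.8296,84.2773) → (305.8768,206.2917) → (46.4200,34.4989). Open path.

**Shape 2** — `<polyline>` open polyline, stroke `#ff0000` → cut (S824, F890). Machine vertices: (9.8725,206.5864) → (101.8595,29.6360) → (136.3503,233.2987) → (88.1085,93.3921). Open path.

**Shape 3** — `<circle>` circle, stroke `#ff0000` → cut (S824, F890). Machine vertices: (305.8819,157.9849) → (298.8401,179.6575) → (280.4043,193.0519) → (257.6163,193.0519) → (239.1805,179.6575) → (232.1387,157.9849) → (239.1805,136.3123) → (257.6163,122.9179) → (280.4043,122.9179) → (298.8401,136.3123) → (305.8819,157.9849). Closed: final G1 returns to the first vertex.

G21
G90
G00 X260.8260 Y179.8017
M4 S824
G1 X220.0068 Y88.6899 F890
G1 X63.8296 Y84.2773
G1 X305.8768 Y206.2917
G1 X46.4200 Y34.4989
G00 X9.8725 Y206.5864
M4 S824
G1 X101.8595 Y29.6360 F890
G1 X136.3503 Y233.2987
G1 X88.1085 Y93.3921
G00 X305.8819 Y157.9849
M4 S824
G1 X298.8401 Y179.6575 F890
G1 X280.4043 Y193.0519
G1 X257.6163 Y193.0519
G1 X239.1805 Y179.6575
G1 X232.1387 Y157.9849
G1 X239.1805 Y136.3123
G1 X257.6163 Y122.9179
G1 X280.4043 Y122.9179
G1 X298.8401 Y136.3123
G1 X305.8819 Y157.9849
M5
G00 X0.0000 Y0.0000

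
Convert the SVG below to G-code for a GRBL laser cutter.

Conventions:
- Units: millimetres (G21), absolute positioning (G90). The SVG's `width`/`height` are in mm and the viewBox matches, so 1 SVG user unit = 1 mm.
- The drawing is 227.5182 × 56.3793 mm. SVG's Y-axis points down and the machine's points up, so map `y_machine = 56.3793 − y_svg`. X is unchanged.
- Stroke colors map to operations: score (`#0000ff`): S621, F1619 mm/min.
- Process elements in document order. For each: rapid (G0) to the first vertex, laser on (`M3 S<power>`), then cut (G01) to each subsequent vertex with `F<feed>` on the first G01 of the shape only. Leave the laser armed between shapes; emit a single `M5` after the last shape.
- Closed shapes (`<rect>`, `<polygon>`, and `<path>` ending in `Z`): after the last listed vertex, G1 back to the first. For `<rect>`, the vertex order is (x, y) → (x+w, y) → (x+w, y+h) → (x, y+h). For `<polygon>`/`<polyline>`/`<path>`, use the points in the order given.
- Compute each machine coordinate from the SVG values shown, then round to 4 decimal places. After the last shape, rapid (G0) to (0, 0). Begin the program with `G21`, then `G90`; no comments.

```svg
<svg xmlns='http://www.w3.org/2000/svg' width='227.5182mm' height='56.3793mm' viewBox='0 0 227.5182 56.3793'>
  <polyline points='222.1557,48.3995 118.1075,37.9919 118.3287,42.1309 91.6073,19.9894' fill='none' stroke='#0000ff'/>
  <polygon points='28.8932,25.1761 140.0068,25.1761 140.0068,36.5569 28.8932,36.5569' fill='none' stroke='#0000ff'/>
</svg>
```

Since the viewBox matches the mm dimensions, user units are millimetres directly. The only transform is the Y-flip y_m = 56.3793 − y_svg.

Shape 1 is a open polyline drawn with `<polyline>`. Its stroke #0000ff means score at S621, F1619. After flipping Y the toolpath is (222.1557,7.9798) → (118.1075,18.3874) → (118.3287,14.2484) → (91.6073,36.3899).

Shape 2 is a rectangle drawn with `<polygon>`. Its stroke #0000ff means score at S621, F1619. After flipping Y the toolpath is (28.8932,31.2032) → (140.0068,31.2032) → (140.0068,19.8224) → (28.8932,19.8224) → (28.8932,31.2032), returning to the start.

G21
G90
G0 X222.1557 Y7.9798
M3 S621
G01 X118.1075 Y18.3874 F1619
G01 X118.3287 Y14.2484
G01 X91.6073 Y36.3899
G0 X28.8932 Y31.2032
M3 S621
G01 X140.0068 Y31.2032 F1619
G01 X140.0068 Y19.8224
G01 X28.8932 Y19.8224
G01 X28.8932 Y31.2032
M5
G0 X0.0000 Y0.0000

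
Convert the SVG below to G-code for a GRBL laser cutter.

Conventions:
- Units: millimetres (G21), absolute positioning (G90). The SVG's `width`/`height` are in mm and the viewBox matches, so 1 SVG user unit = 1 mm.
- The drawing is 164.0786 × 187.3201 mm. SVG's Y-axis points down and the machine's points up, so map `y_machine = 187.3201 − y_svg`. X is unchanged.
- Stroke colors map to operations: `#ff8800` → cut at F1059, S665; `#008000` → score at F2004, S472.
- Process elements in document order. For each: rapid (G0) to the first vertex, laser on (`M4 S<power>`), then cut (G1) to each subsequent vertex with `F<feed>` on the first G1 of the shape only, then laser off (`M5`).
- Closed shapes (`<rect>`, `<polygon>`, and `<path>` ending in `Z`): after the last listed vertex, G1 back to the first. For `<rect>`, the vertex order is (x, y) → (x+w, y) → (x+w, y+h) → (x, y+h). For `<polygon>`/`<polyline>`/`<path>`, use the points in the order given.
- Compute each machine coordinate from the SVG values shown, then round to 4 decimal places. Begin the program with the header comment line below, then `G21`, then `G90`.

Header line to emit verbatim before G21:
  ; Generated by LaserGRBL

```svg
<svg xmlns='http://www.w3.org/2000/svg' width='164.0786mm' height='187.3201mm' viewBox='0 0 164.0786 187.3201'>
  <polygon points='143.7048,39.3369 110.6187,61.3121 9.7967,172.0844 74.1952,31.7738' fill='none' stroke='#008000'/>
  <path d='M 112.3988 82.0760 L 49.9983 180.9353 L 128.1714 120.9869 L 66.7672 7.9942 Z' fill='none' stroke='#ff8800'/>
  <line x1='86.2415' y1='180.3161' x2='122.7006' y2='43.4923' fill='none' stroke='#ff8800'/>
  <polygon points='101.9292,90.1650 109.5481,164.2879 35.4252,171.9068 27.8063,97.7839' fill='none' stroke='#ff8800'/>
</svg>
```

viewBox `0 0 164.0786 187.3201` with mm width/height → 1 unit = 1 mm. Flip: y_m = 187.3201 − y_svg.

**Shape 1** — `<polygon>` closed polygon, stroke `#008000` → score (S472, F2004). Machine vertices: (143.7048,147.9832) → (110.6187,126.0080) → (9.7967,15.2357) → (74.1952,155.5463) → (143.7048,147.9832). Closed: final G1 returns to the first vertex.

**Shape 2** — `<path>` closed polygon, stroke `#ff8800` → cut (S665, F1059). Machine vertices: (112.3988,105.2441) → (49.9983,6.3848) → (128.1714,66.3332) → (66.7672,179.3259) → (112.3988,105.2441). Closed: final G1 returns to the first vertex.

**Shape 3** — `<line>` line segment, stroke `#ff8800` → cut (S665, F1059). Machine vertices: (86.2415,7.0040) → (122.7006,143.8278). Open path.

**Shape 4** — `<polygon>` regular polygon, stroke `#ff8800` → cut (S665, F1059). Machine vertices: (101.9292,97.1551) → (109.5481,23.0322) → (35.4252,15.4133) → (27.8063,89.5362) → (101.9292,97.1551). Closed: final G1 returns to the first vertex.

; Generated by LaserGRBL
G21
G90
G0 X143.7048 Y147.9832
M4 S472
G1 X110.6187 Y126.0080 F2004
G1 X9.7967 Y15.2357
G1 X74.1952 Y155.5463
G1 X143.7048 Y147.9832
M5
G0 X112.3988 Y105.2441
M4 S665
G1 X49.9983 Y6.3848 F1059
G1 X128.1714 Y66.3332
G1 X66.7672 Y179.3259
G1 X112.3988 Y105.2441
M5
G0 X86.2415 Y7.0040
M4 S665
G1 X122.7006 Y143.8278 F1059
M5
G0 X101.9292 Y97.1551
M4 S665
G1 X109.5481 Y23.0322 F1059
G1 X35.4252 Y15.4133
G1 X27.8063 Y89.5362
G1 X101.9292 Y97.1551
M5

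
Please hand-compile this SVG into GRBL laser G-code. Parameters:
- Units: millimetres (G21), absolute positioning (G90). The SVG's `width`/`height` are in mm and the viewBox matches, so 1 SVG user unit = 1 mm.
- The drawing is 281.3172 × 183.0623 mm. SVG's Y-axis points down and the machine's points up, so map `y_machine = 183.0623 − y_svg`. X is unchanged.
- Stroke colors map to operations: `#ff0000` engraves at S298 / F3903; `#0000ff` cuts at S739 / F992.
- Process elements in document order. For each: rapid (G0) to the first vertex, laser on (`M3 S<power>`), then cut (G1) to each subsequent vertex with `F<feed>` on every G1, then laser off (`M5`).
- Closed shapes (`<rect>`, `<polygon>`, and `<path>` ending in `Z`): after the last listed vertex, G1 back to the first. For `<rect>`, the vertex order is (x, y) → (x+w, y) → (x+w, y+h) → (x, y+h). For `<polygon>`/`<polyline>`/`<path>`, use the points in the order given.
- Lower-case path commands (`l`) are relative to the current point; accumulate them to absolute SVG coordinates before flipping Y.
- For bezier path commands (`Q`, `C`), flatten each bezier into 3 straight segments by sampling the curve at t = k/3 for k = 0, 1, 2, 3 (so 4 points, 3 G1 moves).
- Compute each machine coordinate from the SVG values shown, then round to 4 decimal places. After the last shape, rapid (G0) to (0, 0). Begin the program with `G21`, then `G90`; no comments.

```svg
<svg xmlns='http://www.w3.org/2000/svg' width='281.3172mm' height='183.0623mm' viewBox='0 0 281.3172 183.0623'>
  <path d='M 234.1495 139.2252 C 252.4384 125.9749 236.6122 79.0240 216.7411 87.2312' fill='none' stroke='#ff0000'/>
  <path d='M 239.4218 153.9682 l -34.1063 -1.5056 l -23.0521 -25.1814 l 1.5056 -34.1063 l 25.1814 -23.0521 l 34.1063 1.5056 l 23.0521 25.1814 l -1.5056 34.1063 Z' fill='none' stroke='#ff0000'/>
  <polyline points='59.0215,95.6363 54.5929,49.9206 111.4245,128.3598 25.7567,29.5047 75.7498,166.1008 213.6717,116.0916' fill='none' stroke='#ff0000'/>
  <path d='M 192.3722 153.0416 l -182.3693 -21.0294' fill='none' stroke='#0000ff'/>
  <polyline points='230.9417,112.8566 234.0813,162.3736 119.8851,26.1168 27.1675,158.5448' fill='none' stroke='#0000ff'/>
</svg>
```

Since the viewBox matches the mm dimensions, user units are millimetres directly. The only transform is the Y-flip y_m = 183.0623 − y_svg.

Shape 1 is a cubic bezier drawn with `<path>`. Its stroke #ff0000 means engrave at S298, F3903. After flipping Y the toolpath is (234.1495,43.8371) → (242.1804,65.0299) → (234.1502,88.9433) → (216.7411,95.8311).

Shape 2 is a regular polygon drawn with `<path>`. Its stroke #ff0000 means engrave at S298, F3903. After flipping Y the toolpath is (239.4218,29.0941) → (205.3155,30.5997) → (182.2634,55.7811) → (183.7690,89.8874) → (208.9504,112.9395) → (243.0567,111.4339) → (266.1088,86.2525) → (264.6032,52.1462) → (239.4218,29.0941), returning to the start.

Shape 3 is a open polyline drawn with `<polyline>`. Its stroke #ff0000 means engrave at S298, F3903. After flipping Y the toolpath is (59.0215,87.4260) → (54.5929,133.1417) → (111.4245,54.7025) → (25.7567,153.5576) → (75.7498,16.9615) → (213.6717,66.9707).

Shape 4 is a line segment drawn with `<path>`. Its stroke #0000ff means cut at S739, F992. After flipping Y the toolpath is (192.3722,30.0207) → (10.0029,51.0501).

Shape 5 is a open polyline drawn with `<polyline>`. Its stroke #0000ff means cut at S739, F992. After flipping Y the toolpath is (230.9417,70.2057) → (234.0813,20.6887) → (119.8851,156.9455) → (27.1675,24.5175).

G21
G90
G0 X234.1495 Y43.8371
M3 S298
G1 X242.1804 Y65.0299 F3903
G1 X234.1502 Y88.9433 F3903
G1 X216.7411 Y95.8311 F3903
M5
G0 X239.4218 Y29.0941
M3 S298
G1 X205.3155 Y30.5997 F3903
G1 X182.2634 Y55.7811 F3903
G1 X183.7690 Y89.8874 F3903
G1 X208.9504 Y112.9395 F3903
G1 X243.0567 Y111.4339 F3903
G1 X266.1088 Y86.2525 F3903
G1 X264.6032 Y52.1462 F3903
G1 X239.4218 Y29.0941 F3903
M5
G0 X59.0215 Y87.4260
M3 S298
G1 X54.5929 Y133.1417 F3903
G1 X111.4245 Y54.7025 F3903
G1 X25.7567 Y153.5576 F3903
G1 X75.7498 Y16.9615 F3903
G1 X213.6717 Y66.9707 F3903
M5
G0 X192.3722 Y30.0207
M3 S739
G1 X10.0029 Y51.0501 F992
M5
G0 X230.9417 Y70.2057
M3 S739
G1 X234.0813 Y20.6887 F992
G1 X119.8851 Y156.9455 F992
G1 X27.1675 Y24.5175 F992
M5
G0 X0.0000 Y0.0000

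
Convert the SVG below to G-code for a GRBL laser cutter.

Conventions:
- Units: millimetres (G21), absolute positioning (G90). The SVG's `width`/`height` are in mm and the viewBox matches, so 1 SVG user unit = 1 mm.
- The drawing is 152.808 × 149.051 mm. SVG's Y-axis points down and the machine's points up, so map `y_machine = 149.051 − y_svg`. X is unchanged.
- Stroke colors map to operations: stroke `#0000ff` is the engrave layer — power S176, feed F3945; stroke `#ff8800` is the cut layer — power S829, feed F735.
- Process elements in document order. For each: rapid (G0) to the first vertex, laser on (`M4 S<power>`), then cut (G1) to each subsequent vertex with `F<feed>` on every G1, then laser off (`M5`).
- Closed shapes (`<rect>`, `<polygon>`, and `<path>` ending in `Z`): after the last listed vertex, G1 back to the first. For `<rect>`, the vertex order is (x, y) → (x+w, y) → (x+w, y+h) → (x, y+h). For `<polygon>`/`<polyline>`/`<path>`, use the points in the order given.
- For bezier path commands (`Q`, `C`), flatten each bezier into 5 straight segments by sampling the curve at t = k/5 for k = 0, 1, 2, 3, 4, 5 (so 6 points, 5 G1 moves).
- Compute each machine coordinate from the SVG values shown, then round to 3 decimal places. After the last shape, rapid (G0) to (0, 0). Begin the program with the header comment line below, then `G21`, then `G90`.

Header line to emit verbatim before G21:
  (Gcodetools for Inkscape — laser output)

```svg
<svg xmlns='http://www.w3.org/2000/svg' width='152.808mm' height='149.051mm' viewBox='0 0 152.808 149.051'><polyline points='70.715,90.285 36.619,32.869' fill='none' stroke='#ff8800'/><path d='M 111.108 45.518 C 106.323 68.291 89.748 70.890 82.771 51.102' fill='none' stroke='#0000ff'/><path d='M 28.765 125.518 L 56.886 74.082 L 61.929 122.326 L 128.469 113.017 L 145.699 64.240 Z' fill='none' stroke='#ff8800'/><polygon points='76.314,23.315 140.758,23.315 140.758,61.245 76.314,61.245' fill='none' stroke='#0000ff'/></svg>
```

viewBox `0 0 152.808 149.051` with mm width/height → 1 unit = 1 mm. Flip: y_m = 149.051 − y_svg.

**Shape 1** — `<polyline>` line segment, stroke `#ff8800` → cut (S829, F735). Machine vertices: (70.715,58.766) → (36.619,116.182). Open path.

**Shape 2** — `<path>` cubic bezier, stroke `#0000ff` → engrave (S176, F3945). Control points (SVG): P0=(111.108,45.518), P1=(106.323,68.291), P2=(89.748,70.890), P3=(82.771,51.102); sampled at t=k/5. Machine vertices: (111.108,103.533) → (106.993,92.308) → (101.076,86.031) → (94.382,84.808) → (87.938,88.745) → (82.771,97.949). Open path.

**Shape 3** — `<path>` closed polygon, stroke `#ff8800` → cut (S829, F735). Machine vertices: (28.765,23.533) → (56.886,74.969) → (61.929,26.725) → (128.469,36.034) → (145.699,84.811) → (28.765,23.533). Closed: final G1 returns to the first vertex.

**Shape 4** — `<polygon>` rectangle, stroke `#0000ff` → engrave (S176, F3945). Machine vertices: (76.314,125.736) → (140.758,125.736) → (140.758,87.806) → (76.314,87.806) → (76.314,125.736). Closed: final G1 returns to the first vertex.

(Gcodetools for Inkscape — laser output)
G21
G90
G0 X70.715 Y58.766
M4 S829
G1 X36.619 Y116.182 F735
M5
G0 X111.108 Y103.533
M4 S176
G1 X106.993 Y92.308 F3945
G1 X101.076 Y86.031 F3945
G1 X94.382 Y84.808 F3945
G1 X87.938 Y88.745 F3945
G1 X82.771 Y97.949 F3945
M5
G0 X28.765 Y23.533
M4 S829
G1 X56.886 Y74.969 F735
G1 X61.929 Y26.725 F735
G1 X128.469 Y36.034 F735
G1 X145.699 Y84.811 F735
G1 X28.765 Y23.533 F735
M5
G0 X76.314 Y125.736
M4 S176
G1 X140.758 Y125.736 F3945
G1 X140.758 Y87.806 F3945
G1 X76.314 Y87.806 F3945
G1 X76.314 Y125.736 F3945
M5
G0 X0.000 Y0.000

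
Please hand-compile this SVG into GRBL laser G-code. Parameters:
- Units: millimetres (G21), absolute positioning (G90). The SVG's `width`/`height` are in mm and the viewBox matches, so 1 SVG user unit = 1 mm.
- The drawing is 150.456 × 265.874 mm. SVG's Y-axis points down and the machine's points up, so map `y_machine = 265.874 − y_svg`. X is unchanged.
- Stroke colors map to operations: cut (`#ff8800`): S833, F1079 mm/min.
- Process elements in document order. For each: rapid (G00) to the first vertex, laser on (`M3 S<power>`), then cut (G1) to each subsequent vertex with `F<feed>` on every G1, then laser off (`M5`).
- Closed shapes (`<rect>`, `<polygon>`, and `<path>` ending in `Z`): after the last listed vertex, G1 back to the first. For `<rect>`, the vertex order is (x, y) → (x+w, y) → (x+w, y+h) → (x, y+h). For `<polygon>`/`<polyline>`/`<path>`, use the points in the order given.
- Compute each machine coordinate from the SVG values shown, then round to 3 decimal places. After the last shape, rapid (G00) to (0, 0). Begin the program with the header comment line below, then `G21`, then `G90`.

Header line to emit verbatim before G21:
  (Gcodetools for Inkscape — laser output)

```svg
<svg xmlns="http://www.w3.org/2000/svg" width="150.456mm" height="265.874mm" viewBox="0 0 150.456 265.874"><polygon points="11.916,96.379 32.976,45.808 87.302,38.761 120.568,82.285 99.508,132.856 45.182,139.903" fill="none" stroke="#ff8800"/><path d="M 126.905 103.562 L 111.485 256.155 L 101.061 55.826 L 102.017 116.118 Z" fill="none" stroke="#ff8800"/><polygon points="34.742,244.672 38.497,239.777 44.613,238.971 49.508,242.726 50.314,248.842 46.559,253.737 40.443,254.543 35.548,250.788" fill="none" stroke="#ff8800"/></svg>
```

1 u = 1 mm; y_m = 265.874 − y.

[1] `<polygon>` regular polygon, #ff8800→cut S833 F1079: (11.916,169.495) → (32.976,220.066) → (87.302,227.113) → (120.568,183.589) → (99.508,133.018) → (45.182,125.971) → (11.916,169.495) (closed)

[2] `<path>` closed polygon, #ff8800→cut S833 F1079: (126.905,162.312) → (111.485,9.719) → (101.061,210.048) → (102.017,149.756) → (126.905,162.312) (closed)

[3] `<polygon>` regular polygon, #ff8800→cut S833 F1079: (34.742,21.202) → (38.497,26.097) → (44.613,26.903) → (49.508,23.148) → (50.314,17.032) → (46.559,12.137) → (40.443,11.331) → (35.548,15.086) → (34.742,21.202) (closed)

(Gcodetools for Inkscape — laser output)
G21
G90
G00 X11.916 Y169.495
M3 S833
G1 X32.976 Y220.066 F1079
G1 X87.302 Y227.113 F1079
G1 X120.568 Y183.589 F1079
G1 X99.508 Y133.018 F1079
G1 X45.182 Y125.971 F1079
G1 X11.916 Y169.495 F1079
M5
G00 X126.905 Y162.312
M3 S833
G1 X111.485 Y9.719 F1079
G1 X101.061 Y210.048 F1079
G1 X102.017 Y149.756 F1079
G1 X126.905 Y162.312 F1079
M5
G00 X34.742 Y21.202
M3 S833
G1 X38.497 Y26.097 F1079
G1 X44.613 Y26.903 F1079
G1 X49.508 Y23.148 F1079
G1 X50.314 Y17.032 F1079
G1 X46.559 Y12.137 F1079
G1 X40.443 Y11.331 F1079
G1 X35.548 Y15.086 F1079
G1 X34.742 Y21.202 F1079
M5
G00 X0.000 Y0.000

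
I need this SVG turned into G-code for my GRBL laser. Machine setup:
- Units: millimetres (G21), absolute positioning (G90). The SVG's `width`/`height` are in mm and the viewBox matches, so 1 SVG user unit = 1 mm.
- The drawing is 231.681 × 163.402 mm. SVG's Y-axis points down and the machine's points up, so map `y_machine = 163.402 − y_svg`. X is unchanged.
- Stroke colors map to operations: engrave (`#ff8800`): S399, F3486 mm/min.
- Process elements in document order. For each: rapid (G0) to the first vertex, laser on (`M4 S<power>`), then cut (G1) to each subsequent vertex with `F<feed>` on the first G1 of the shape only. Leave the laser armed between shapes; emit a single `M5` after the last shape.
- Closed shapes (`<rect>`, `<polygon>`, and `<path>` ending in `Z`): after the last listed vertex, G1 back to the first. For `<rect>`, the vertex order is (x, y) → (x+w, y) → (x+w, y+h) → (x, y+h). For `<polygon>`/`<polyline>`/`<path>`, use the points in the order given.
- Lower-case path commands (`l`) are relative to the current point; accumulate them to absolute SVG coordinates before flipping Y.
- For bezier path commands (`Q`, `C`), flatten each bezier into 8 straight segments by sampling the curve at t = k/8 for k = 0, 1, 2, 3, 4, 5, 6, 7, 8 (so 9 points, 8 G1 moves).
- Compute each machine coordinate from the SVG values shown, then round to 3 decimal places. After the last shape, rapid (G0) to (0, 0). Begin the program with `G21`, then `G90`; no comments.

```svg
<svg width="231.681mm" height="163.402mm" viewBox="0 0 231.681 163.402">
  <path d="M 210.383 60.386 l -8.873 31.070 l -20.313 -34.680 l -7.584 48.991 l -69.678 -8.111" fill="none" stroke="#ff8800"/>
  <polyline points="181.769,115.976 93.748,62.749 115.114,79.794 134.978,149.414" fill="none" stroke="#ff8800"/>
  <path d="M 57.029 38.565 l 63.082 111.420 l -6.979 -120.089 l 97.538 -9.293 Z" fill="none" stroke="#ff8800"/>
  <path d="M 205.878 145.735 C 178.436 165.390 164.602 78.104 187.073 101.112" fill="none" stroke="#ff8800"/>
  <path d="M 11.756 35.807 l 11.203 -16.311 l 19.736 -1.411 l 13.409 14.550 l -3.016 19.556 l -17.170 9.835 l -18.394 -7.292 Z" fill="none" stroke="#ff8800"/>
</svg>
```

viewBox `0 0 231.681 163.402` with mm width/height → 1 unit = 1 mm. Flip: y_m = 163.402 − y_svg.

**Shape 1** — `<path>` open polyline, stroke `#ff8800` → engrave (S399, F3486). Machine vertices: (210.383,103.016) → (201.510,71.946) → (181.197,106.626) → (173.613,57.635) → (103.935,65.746). Open path.

**Shape 2** — `<polyline>` open polyline, stroke `#ff8800` → engrave (S399, F3486). Machine vertices: (181.769,47.426) → (93.748,100.653) → (115.114,83.608) → (134.978,13.988). Open path.

**Shape 3** — `<path>` closed polygon, stroke `#ff8800` → engrave (S399, F3486). Machine vertices: (57.029,124.837) → (120.111,13.417) → (113.132,133.506) → (210.670,142.799) → (57.029,124.837). Closed: final G1 returns to the first vertex.

**Shape 4** — `<path>` cubic bezier, stroke `#ff8800` → engrave (S399, F3486). Control points (SVG): P0=(205.878,145.735), P1=(178.436,165.390), P2=(164.602,78.104), P3=(187.073,101.112); sampled at t=k/8. Machine vertices: (205.878,17.667) → (196.269,14.885) → (188.203,19.583) → (181.944,29.215) → (177.758,41.236) → (175.912,53.099) → (176.672,62.260) → (180.304,66.172) → (187.073,62.290). Open path.

**Shape 5** — `<path>` regular polygon, stroke `#ff8800` → engrave (S399, F3486). Machine vertices: (11.756,127.595) → (22.959,143.906) → (42.695,145.317) → (56.104,130.767) → (53.088,111.211) → (35.918,101.376) → (17.524,108.668) → (11.756,127.595). Closed: final G1 returns to the first vertex.

G21
G90
G0 X210.383 Y103.016
M4 S399
G1 X201.510 Y71.946 F3486
G1 X181.197 Y106.626
G1 X173.613 Y57.635
G1 X103.935 Y65.746
G0 X181.769 Y47.426
M4 S399
G1 X93.748 Y100.653 F3486
G1 X115.114 Y83.608
G1 X134.978 Y13.988
G0 X57.029 Y124.837
M4 S399
G1 X120.111 Y13.417 F3486
G1 X113.132 Y133.506
G1 X210.670 Y142.799
G1 X57.029 Y124.837
G0 X205.878 Y17.667
M4 S399
G1 X196.269 Y14.885 F3486
G1 X188.203 Y19.583
G1 X181.944 Y29.215
G1 X177.758 Y41.236
G1 X175.912 Y53.099
G1 X176.672 Y62.260
G1 X180.304 Y66.172
G1 X187.073 Y62.290
G0 X11.756 Y127.595
M4 S399
G1 X22.959 Y143.906 F3486
G1 X42.695 Y145.317
G1 X56.104 Y130.767
G1 X53.088 Y111.211
G1 X35.918 Y101.376
G1 X17.524 Y108.668
G1 X11.756 Y127.595
M5
G0 X0.000 Y0.000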